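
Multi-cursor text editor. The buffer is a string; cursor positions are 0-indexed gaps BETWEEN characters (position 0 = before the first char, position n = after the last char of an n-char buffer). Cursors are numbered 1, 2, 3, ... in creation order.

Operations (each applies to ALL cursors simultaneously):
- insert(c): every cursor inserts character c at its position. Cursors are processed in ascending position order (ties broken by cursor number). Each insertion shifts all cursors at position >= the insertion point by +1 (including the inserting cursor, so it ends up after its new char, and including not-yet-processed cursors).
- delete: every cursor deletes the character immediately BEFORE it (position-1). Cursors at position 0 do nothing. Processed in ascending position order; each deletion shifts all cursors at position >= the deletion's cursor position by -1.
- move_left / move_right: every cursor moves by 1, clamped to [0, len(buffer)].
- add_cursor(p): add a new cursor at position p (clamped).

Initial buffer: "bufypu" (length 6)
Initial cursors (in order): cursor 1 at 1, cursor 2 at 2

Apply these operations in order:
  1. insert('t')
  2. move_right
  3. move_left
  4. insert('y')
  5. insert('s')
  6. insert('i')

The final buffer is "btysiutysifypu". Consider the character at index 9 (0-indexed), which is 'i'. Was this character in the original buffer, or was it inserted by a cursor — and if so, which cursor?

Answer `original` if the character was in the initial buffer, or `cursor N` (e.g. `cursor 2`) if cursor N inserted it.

Answer: cursor 2

Derivation:
After op 1 (insert('t')): buffer="btutfypu" (len 8), cursors c1@2 c2@4, authorship .1.2....
After op 2 (move_right): buffer="btutfypu" (len 8), cursors c1@3 c2@5, authorship .1.2....
After op 3 (move_left): buffer="btutfypu" (len 8), cursors c1@2 c2@4, authorship .1.2....
After op 4 (insert('y')): buffer="btyutyfypu" (len 10), cursors c1@3 c2@6, authorship .11.22....
After op 5 (insert('s')): buffer="btysutysfypu" (len 12), cursors c1@4 c2@8, authorship .111.222....
After op 6 (insert('i')): buffer="btysiutysifypu" (len 14), cursors c1@5 c2@10, authorship .1111.2222....
Authorship (.=original, N=cursor N): . 1 1 1 1 . 2 2 2 2 . . . .
Index 9: author = 2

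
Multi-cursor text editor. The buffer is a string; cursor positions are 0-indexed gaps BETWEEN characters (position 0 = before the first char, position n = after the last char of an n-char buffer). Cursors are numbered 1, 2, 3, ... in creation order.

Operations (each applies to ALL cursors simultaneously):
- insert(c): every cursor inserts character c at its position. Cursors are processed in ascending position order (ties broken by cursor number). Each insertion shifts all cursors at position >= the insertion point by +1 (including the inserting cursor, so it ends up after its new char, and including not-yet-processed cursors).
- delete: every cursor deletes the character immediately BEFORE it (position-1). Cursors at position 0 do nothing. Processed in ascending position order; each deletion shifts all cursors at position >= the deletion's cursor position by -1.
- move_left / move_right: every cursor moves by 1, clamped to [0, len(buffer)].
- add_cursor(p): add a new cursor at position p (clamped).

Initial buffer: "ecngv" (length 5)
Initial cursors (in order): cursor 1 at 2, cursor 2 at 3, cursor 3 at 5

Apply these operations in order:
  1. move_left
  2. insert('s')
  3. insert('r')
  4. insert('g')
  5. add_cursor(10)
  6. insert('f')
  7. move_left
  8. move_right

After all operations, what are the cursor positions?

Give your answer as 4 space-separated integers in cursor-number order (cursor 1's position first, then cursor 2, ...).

Answer: 5 10 17 13

Derivation:
After op 1 (move_left): buffer="ecngv" (len 5), cursors c1@1 c2@2 c3@4, authorship .....
After op 2 (insert('s')): buffer="escsngsv" (len 8), cursors c1@2 c2@4 c3@7, authorship .1.2..3.
After op 3 (insert('r')): buffer="esrcsrngsrv" (len 11), cursors c1@3 c2@6 c3@10, authorship .11.22..33.
After op 4 (insert('g')): buffer="esrgcsrgngsrgv" (len 14), cursors c1@4 c2@8 c3@13, authorship .111.222..333.
After op 5 (add_cursor(10)): buffer="esrgcsrgngsrgv" (len 14), cursors c1@4 c2@8 c4@10 c3@13, authorship .111.222..333.
After op 6 (insert('f')): buffer="esrgfcsrgfngfsrgfv" (len 18), cursors c1@5 c2@10 c4@13 c3@17, authorship .1111.2222..43333.
After op 7 (move_left): buffer="esrgfcsrgfngfsrgfv" (len 18), cursors c1@4 c2@9 c4@12 c3@16, authorship .1111.2222..43333.
After op 8 (move_right): buffer="esrgfcsrgfngfsrgfv" (len 18), cursors c1@5 c2@10 c4@13 c3@17, authorship .1111.2222..43333.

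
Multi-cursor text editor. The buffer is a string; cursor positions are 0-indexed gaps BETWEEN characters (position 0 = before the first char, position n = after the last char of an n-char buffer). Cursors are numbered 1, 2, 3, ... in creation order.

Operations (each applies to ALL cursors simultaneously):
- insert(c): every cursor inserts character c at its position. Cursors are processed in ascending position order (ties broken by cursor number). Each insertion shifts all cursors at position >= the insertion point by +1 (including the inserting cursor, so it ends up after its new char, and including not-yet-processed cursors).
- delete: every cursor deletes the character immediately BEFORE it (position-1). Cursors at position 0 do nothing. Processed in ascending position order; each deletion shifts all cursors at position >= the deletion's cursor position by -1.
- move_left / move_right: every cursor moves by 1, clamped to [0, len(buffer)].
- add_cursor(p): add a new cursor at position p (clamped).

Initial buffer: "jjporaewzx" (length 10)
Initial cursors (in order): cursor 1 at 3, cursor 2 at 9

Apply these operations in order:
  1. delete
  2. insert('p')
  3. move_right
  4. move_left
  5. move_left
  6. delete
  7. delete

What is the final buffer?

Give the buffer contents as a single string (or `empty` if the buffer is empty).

Answer: porapx

Derivation:
After op 1 (delete): buffer="jjoraewx" (len 8), cursors c1@2 c2@7, authorship ........
After op 2 (insert('p')): buffer="jjporaewpx" (len 10), cursors c1@3 c2@9, authorship ..1.....2.
After op 3 (move_right): buffer="jjporaewpx" (len 10), cursors c1@4 c2@10, authorship ..1.....2.
After op 4 (move_left): buffer="jjporaewpx" (len 10), cursors c1@3 c2@9, authorship ..1.....2.
After op 5 (move_left): buffer="jjporaewpx" (len 10), cursors c1@2 c2@8, authorship ..1.....2.
After op 6 (delete): buffer="jporaepx" (len 8), cursors c1@1 c2@6, authorship .1....2.
After op 7 (delete): buffer="porapx" (len 6), cursors c1@0 c2@4, authorship 1...2.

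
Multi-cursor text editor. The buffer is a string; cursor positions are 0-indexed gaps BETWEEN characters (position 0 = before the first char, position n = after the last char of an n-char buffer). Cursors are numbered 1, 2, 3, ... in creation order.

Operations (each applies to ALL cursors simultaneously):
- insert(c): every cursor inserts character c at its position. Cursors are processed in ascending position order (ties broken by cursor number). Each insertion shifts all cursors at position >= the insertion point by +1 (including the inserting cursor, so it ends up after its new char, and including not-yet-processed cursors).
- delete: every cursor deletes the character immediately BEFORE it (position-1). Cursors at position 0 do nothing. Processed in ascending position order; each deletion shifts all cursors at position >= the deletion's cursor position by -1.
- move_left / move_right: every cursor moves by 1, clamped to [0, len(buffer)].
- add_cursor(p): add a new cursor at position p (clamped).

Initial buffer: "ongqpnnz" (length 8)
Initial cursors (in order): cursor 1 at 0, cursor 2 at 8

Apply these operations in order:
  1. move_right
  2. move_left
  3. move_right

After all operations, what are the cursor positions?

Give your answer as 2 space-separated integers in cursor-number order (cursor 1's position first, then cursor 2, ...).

Answer: 1 8

Derivation:
After op 1 (move_right): buffer="ongqpnnz" (len 8), cursors c1@1 c2@8, authorship ........
After op 2 (move_left): buffer="ongqpnnz" (len 8), cursors c1@0 c2@7, authorship ........
After op 3 (move_right): buffer="ongqpnnz" (len 8), cursors c1@1 c2@8, authorship ........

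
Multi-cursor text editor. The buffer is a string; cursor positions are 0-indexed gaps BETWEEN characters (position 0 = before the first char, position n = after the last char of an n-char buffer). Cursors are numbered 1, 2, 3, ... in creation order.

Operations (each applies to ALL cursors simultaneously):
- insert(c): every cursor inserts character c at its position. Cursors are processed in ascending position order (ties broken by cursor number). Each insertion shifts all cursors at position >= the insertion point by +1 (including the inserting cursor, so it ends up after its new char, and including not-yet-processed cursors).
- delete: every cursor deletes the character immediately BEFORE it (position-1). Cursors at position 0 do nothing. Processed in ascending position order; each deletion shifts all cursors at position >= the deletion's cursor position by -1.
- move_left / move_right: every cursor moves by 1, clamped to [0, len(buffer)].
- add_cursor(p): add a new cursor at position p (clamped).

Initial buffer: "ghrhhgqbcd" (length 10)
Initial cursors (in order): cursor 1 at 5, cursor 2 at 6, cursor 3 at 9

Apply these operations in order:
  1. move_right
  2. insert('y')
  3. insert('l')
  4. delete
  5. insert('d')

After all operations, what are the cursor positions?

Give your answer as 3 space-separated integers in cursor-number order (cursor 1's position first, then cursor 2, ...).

Answer: 8 11 16

Derivation:
After op 1 (move_right): buffer="ghrhhgqbcd" (len 10), cursors c1@6 c2@7 c3@10, authorship ..........
After op 2 (insert('y')): buffer="ghrhhgyqybcdy" (len 13), cursors c1@7 c2@9 c3@13, authorship ......1.2...3
After op 3 (insert('l')): buffer="ghrhhgylqylbcdyl" (len 16), cursors c1@8 c2@11 c3@16, authorship ......11.22...33
After op 4 (delete): buffer="ghrhhgyqybcdy" (len 13), cursors c1@7 c2@9 c3@13, authorship ......1.2...3
After op 5 (insert('d')): buffer="ghrhhgydqydbcdyd" (len 16), cursors c1@8 c2@11 c3@16, authorship ......11.22...33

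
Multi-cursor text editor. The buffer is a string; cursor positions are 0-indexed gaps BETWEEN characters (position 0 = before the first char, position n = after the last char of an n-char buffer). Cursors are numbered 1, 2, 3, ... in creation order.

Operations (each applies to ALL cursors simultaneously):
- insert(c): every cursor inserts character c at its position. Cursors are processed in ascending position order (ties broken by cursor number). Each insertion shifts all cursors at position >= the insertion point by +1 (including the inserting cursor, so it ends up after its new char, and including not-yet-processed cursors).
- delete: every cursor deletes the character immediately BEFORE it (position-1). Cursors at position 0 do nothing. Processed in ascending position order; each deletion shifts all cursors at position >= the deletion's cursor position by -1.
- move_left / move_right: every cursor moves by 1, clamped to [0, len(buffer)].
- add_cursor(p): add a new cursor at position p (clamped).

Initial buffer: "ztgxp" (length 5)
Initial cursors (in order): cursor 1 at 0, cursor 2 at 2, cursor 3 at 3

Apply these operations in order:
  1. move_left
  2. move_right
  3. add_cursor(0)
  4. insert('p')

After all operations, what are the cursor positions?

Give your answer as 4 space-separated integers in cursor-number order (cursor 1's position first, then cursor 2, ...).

Answer: 3 5 7 1

Derivation:
After op 1 (move_left): buffer="ztgxp" (len 5), cursors c1@0 c2@1 c3@2, authorship .....
After op 2 (move_right): buffer="ztgxp" (len 5), cursors c1@1 c2@2 c3@3, authorship .....
After op 3 (add_cursor(0)): buffer="ztgxp" (len 5), cursors c4@0 c1@1 c2@2 c3@3, authorship .....
After op 4 (insert('p')): buffer="pzptpgpxp" (len 9), cursors c4@1 c1@3 c2@5 c3@7, authorship 4.1.2.3..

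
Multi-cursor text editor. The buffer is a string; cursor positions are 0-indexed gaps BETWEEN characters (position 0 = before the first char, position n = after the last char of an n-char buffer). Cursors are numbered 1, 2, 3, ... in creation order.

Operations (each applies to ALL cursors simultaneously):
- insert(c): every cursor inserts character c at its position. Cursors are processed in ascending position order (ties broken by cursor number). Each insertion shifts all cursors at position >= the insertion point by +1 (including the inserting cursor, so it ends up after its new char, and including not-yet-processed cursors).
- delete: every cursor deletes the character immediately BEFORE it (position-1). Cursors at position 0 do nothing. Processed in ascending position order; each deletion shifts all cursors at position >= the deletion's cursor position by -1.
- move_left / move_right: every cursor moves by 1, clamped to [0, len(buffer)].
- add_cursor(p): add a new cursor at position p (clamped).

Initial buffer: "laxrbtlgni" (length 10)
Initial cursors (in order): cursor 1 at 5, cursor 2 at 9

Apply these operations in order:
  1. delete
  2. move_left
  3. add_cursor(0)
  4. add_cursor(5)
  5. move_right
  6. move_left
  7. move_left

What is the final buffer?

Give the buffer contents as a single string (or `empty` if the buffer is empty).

Answer: laxrtlgi

Derivation:
After op 1 (delete): buffer="laxrtlgi" (len 8), cursors c1@4 c2@7, authorship ........
After op 2 (move_left): buffer="laxrtlgi" (len 8), cursors c1@3 c2@6, authorship ........
After op 3 (add_cursor(0)): buffer="laxrtlgi" (len 8), cursors c3@0 c1@3 c2@6, authorship ........
After op 4 (add_cursor(5)): buffer="laxrtlgi" (len 8), cursors c3@0 c1@3 c4@5 c2@6, authorship ........
After op 5 (move_right): buffer="laxrtlgi" (len 8), cursors c3@1 c1@4 c4@6 c2@7, authorship ........
After op 6 (move_left): buffer="laxrtlgi" (len 8), cursors c3@0 c1@3 c4@5 c2@6, authorship ........
After op 7 (move_left): buffer="laxrtlgi" (len 8), cursors c3@0 c1@2 c4@4 c2@5, authorship ........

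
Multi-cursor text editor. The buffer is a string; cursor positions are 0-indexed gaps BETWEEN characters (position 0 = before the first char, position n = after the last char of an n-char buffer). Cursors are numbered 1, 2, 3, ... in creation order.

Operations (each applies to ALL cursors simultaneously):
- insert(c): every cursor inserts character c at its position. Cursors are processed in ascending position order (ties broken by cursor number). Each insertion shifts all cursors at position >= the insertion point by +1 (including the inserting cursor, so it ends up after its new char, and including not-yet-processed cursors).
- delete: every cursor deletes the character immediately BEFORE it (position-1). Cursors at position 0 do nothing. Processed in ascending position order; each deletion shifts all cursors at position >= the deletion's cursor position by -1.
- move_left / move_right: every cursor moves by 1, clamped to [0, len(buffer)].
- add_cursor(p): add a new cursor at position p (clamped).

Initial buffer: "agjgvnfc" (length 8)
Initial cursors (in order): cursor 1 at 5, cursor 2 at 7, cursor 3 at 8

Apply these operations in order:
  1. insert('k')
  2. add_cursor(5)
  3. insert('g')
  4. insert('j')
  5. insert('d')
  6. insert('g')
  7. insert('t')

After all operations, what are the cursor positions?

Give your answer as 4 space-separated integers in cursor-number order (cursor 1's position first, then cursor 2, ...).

After op 1 (insert('k')): buffer="agjgvknfkck" (len 11), cursors c1@6 c2@9 c3@11, authorship .....1..2.3
After op 2 (add_cursor(5)): buffer="agjgvknfkck" (len 11), cursors c4@5 c1@6 c2@9 c3@11, authorship .....1..2.3
After op 3 (insert('g')): buffer="agjgvgkgnfkgckg" (len 15), cursors c4@6 c1@8 c2@12 c3@15, authorship .....411..22.33
After op 4 (insert('j')): buffer="agjgvgjkgjnfkgjckgj" (len 19), cursors c4@7 c1@10 c2@15 c3@19, authorship .....44111..222.333
After op 5 (insert('d')): buffer="agjgvgjdkgjdnfkgjdckgjd" (len 23), cursors c4@8 c1@12 c2@18 c3@23, authorship .....4441111..2222.3333
After op 6 (insert('g')): buffer="agjgvgjdgkgjdgnfkgjdgckgjdg" (len 27), cursors c4@9 c1@14 c2@21 c3@27, authorship .....444411111..22222.33333
After op 7 (insert('t')): buffer="agjgvgjdgtkgjdgtnfkgjdgtckgjdgt" (len 31), cursors c4@10 c1@16 c2@24 c3@31, authorship .....44444111111..222222.333333

Answer: 16 24 31 10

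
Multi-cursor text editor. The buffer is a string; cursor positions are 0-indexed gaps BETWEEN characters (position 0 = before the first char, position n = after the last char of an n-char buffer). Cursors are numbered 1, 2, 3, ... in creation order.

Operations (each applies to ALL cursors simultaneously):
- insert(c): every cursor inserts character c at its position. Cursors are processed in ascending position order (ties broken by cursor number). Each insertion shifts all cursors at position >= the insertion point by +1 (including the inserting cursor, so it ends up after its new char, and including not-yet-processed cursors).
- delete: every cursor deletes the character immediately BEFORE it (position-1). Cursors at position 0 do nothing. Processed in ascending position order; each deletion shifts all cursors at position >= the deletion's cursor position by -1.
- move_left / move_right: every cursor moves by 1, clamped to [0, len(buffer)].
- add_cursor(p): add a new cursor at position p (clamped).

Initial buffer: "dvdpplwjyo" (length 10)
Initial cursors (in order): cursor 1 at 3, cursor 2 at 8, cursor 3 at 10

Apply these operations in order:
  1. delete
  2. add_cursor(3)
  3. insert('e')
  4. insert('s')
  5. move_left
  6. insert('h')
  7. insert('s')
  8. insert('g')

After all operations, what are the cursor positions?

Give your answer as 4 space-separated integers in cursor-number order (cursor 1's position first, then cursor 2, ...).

Answer: 6 20 26 12

Derivation:
After op 1 (delete): buffer="dvpplwy" (len 7), cursors c1@2 c2@6 c3@7, authorship .......
After op 2 (add_cursor(3)): buffer="dvpplwy" (len 7), cursors c1@2 c4@3 c2@6 c3@7, authorship .......
After op 3 (insert('e')): buffer="dvepeplweye" (len 11), cursors c1@3 c4@5 c2@9 c3@11, authorship ..1.4...2.3
After op 4 (insert('s')): buffer="dvespesplwesyes" (len 15), cursors c1@4 c4@7 c2@12 c3@15, authorship ..11.44...22.33
After op 5 (move_left): buffer="dvespesplwesyes" (len 15), cursors c1@3 c4@6 c2@11 c3@14, authorship ..11.44...22.33
After op 6 (insert('h')): buffer="dvehspehsplwehsyehs" (len 19), cursors c1@4 c4@8 c2@14 c3@18, authorship ..111.444...222.333
After op 7 (insert('s')): buffer="dvehsspehssplwehssyehss" (len 23), cursors c1@5 c4@10 c2@17 c3@22, authorship ..1111.4444...2222.3333
After op 8 (insert('g')): buffer="dvehsgspehsgsplwehsgsyehsgs" (len 27), cursors c1@6 c4@12 c2@20 c3@26, authorship ..11111.44444...22222.33333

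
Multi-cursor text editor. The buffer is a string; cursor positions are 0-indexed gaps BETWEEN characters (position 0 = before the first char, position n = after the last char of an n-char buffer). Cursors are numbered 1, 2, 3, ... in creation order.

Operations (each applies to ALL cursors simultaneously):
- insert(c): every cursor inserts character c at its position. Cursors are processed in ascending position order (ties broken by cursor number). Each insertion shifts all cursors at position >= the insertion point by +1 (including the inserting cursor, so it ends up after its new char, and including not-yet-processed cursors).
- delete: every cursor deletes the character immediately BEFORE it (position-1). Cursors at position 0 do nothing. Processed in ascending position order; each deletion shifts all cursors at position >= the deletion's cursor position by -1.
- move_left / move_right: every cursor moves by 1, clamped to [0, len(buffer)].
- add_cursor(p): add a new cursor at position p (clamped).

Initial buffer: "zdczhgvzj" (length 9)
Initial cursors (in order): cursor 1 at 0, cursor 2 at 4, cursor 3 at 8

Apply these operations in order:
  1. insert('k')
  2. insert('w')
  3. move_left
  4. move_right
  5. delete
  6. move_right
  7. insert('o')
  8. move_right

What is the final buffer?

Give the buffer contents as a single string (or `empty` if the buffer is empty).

After op 1 (insert('k')): buffer="kzdczkhgvzkj" (len 12), cursors c1@1 c2@6 c3@11, authorship 1....2....3.
After op 2 (insert('w')): buffer="kwzdczkwhgvzkwj" (len 15), cursors c1@2 c2@8 c3@14, authorship 11....22....33.
After op 3 (move_left): buffer="kwzdczkwhgvzkwj" (len 15), cursors c1@1 c2@7 c3@13, authorship 11....22....33.
After op 4 (move_right): buffer="kwzdczkwhgvzkwj" (len 15), cursors c1@2 c2@8 c3@14, authorship 11....22....33.
After op 5 (delete): buffer="kzdczkhgvzkj" (len 12), cursors c1@1 c2@6 c3@11, authorship 1....2....3.
After op 6 (move_right): buffer="kzdczkhgvzkj" (len 12), cursors c1@2 c2@7 c3@12, authorship 1....2....3.
After op 7 (insert('o')): buffer="kzodczkhogvzkjo" (len 15), cursors c1@3 c2@9 c3@15, authorship 1.1...2.2...3.3
After op 8 (move_right): buffer="kzodczkhogvzkjo" (len 15), cursors c1@4 c2@10 c3@15, authorship 1.1...2.2...3.3

Answer: kzodczkhogvzkjo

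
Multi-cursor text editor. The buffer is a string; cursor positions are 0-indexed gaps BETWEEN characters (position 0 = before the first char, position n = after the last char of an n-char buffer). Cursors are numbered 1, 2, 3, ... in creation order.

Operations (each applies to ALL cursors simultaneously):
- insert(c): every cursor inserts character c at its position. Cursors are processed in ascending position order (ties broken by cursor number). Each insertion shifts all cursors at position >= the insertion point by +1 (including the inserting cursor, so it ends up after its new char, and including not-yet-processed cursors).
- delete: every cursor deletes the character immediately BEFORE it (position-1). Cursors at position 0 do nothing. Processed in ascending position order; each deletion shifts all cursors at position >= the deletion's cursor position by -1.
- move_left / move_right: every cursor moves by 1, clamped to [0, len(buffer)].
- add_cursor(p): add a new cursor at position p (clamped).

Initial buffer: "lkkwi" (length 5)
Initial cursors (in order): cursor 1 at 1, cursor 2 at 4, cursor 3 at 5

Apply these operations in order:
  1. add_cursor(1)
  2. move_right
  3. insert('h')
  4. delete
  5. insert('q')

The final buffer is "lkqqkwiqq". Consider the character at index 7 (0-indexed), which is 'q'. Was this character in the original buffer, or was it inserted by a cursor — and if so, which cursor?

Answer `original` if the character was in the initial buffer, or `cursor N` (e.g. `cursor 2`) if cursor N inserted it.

Answer: cursor 2

Derivation:
After op 1 (add_cursor(1)): buffer="lkkwi" (len 5), cursors c1@1 c4@1 c2@4 c3@5, authorship .....
After op 2 (move_right): buffer="lkkwi" (len 5), cursors c1@2 c4@2 c2@5 c3@5, authorship .....
After op 3 (insert('h')): buffer="lkhhkwihh" (len 9), cursors c1@4 c4@4 c2@9 c3@9, authorship ..14...23
After op 4 (delete): buffer="lkkwi" (len 5), cursors c1@2 c4@2 c2@5 c3@5, authorship .....
After op 5 (insert('q')): buffer="lkqqkwiqq" (len 9), cursors c1@4 c4@4 c2@9 c3@9, authorship ..14...23
Authorship (.=original, N=cursor N): . . 1 4 . . . 2 3
Index 7: author = 2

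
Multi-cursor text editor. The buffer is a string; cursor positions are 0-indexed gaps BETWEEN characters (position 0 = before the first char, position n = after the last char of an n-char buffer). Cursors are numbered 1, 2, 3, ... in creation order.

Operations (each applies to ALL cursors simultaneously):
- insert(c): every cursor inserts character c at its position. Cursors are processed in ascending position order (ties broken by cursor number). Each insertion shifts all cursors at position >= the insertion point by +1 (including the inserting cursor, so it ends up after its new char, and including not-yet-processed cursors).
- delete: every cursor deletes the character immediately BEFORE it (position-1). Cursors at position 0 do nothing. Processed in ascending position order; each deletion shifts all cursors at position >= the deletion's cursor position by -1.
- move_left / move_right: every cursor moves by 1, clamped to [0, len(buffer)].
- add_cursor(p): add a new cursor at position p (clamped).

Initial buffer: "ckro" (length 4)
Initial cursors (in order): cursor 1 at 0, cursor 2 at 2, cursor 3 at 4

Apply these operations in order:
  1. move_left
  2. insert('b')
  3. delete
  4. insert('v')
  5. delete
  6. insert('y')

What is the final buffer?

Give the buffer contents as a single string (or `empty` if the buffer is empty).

Answer: ycykryo

Derivation:
After op 1 (move_left): buffer="ckro" (len 4), cursors c1@0 c2@1 c3@3, authorship ....
After op 2 (insert('b')): buffer="bcbkrbo" (len 7), cursors c1@1 c2@3 c3@6, authorship 1.2..3.
After op 3 (delete): buffer="ckro" (len 4), cursors c1@0 c2@1 c3@3, authorship ....
After op 4 (insert('v')): buffer="vcvkrvo" (len 7), cursors c1@1 c2@3 c3@6, authorship 1.2..3.
After op 5 (delete): buffer="ckro" (len 4), cursors c1@0 c2@1 c3@3, authorship ....
After op 6 (insert('y')): buffer="ycykryo" (len 7), cursors c1@1 c2@3 c3@6, authorship 1.2..3.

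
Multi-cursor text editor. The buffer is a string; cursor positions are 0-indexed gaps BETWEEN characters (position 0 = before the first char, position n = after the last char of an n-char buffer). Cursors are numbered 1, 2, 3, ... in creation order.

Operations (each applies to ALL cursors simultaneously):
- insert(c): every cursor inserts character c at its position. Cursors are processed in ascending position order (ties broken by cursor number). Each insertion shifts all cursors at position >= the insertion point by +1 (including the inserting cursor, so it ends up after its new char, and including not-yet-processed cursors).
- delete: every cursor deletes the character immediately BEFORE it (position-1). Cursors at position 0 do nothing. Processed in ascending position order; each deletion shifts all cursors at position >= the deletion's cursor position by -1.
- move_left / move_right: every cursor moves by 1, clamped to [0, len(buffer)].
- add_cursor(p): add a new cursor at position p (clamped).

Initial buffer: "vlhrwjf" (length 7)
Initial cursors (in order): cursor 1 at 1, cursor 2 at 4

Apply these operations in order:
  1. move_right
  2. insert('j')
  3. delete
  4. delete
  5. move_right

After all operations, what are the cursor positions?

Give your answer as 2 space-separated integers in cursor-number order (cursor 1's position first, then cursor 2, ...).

Answer: 2 4

Derivation:
After op 1 (move_right): buffer="vlhrwjf" (len 7), cursors c1@2 c2@5, authorship .......
After op 2 (insert('j')): buffer="vljhrwjjf" (len 9), cursors c1@3 c2@7, authorship ..1...2..
After op 3 (delete): buffer="vlhrwjf" (len 7), cursors c1@2 c2@5, authorship .......
After op 4 (delete): buffer="vhrjf" (len 5), cursors c1@1 c2@3, authorship .....
After op 5 (move_right): buffer="vhrjf" (len 5), cursors c1@2 c2@4, authorship .....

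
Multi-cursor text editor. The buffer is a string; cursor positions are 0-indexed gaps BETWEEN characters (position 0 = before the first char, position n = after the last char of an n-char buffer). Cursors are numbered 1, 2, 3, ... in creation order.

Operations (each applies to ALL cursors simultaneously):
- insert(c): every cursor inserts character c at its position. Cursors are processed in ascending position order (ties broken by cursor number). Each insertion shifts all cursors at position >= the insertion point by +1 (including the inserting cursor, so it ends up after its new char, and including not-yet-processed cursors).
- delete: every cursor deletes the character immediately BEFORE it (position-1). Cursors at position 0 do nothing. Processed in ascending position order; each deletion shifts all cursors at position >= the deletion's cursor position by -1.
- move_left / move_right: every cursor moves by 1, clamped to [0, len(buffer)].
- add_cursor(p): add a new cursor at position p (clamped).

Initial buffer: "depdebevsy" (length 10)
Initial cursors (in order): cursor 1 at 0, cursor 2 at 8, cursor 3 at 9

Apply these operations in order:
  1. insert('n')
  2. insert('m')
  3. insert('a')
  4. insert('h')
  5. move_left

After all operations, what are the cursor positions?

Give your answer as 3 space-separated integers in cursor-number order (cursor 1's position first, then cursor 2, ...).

Answer: 3 15 20

Derivation:
After op 1 (insert('n')): buffer="ndepdebevnsny" (len 13), cursors c1@1 c2@10 c3@12, authorship 1........2.3.
After op 2 (insert('m')): buffer="nmdepdebevnmsnmy" (len 16), cursors c1@2 c2@12 c3@15, authorship 11........22.33.
After op 3 (insert('a')): buffer="nmadepdebevnmasnmay" (len 19), cursors c1@3 c2@14 c3@18, authorship 111........222.333.
After op 4 (insert('h')): buffer="nmahdepdebevnmahsnmahy" (len 22), cursors c1@4 c2@16 c3@21, authorship 1111........2222.3333.
After op 5 (move_left): buffer="nmahdepdebevnmahsnmahy" (len 22), cursors c1@3 c2@15 c3@20, authorship 1111........2222.3333.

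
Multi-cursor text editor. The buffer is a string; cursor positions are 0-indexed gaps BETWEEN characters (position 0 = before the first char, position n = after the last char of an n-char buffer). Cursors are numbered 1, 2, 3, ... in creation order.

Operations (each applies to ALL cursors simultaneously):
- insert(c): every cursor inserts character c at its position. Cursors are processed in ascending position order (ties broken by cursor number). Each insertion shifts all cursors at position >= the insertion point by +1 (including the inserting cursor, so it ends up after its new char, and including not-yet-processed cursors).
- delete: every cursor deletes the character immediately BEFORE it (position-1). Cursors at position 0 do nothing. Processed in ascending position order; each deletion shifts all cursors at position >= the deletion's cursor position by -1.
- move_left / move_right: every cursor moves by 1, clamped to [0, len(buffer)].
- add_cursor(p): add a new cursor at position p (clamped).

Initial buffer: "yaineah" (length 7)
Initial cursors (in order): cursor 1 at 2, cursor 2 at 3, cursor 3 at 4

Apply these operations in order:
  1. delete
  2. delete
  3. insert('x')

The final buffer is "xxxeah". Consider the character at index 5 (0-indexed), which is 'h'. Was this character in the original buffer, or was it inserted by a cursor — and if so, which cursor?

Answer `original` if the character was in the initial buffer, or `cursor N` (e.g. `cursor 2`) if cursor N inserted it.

After op 1 (delete): buffer="yeah" (len 4), cursors c1@1 c2@1 c3@1, authorship ....
After op 2 (delete): buffer="eah" (len 3), cursors c1@0 c2@0 c3@0, authorship ...
After op 3 (insert('x')): buffer="xxxeah" (len 6), cursors c1@3 c2@3 c3@3, authorship 123...
Authorship (.=original, N=cursor N): 1 2 3 . . .
Index 5: author = original

Answer: original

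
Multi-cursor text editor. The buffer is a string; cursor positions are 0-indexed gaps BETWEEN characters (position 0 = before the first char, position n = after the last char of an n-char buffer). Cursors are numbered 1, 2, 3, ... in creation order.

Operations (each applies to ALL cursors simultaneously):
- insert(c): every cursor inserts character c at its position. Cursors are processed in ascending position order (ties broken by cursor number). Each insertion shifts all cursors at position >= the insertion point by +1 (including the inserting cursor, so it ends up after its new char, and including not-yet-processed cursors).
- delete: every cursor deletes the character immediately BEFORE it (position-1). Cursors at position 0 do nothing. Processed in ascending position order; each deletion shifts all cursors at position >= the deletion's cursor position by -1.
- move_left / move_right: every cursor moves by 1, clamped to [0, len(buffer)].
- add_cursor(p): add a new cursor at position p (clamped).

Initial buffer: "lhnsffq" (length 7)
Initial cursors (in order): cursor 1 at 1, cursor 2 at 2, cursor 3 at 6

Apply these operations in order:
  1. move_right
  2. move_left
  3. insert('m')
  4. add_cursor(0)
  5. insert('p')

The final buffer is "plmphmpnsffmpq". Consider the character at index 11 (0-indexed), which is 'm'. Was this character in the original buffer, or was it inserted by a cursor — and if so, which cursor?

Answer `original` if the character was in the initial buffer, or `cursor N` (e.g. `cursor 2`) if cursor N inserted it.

Answer: cursor 3

Derivation:
After op 1 (move_right): buffer="lhnsffq" (len 7), cursors c1@2 c2@3 c3@7, authorship .......
After op 2 (move_left): buffer="lhnsffq" (len 7), cursors c1@1 c2@2 c3@6, authorship .......
After op 3 (insert('m')): buffer="lmhmnsffmq" (len 10), cursors c1@2 c2@4 c3@9, authorship .1.2....3.
After op 4 (add_cursor(0)): buffer="lmhmnsffmq" (len 10), cursors c4@0 c1@2 c2@4 c3@9, authorship .1.2....3.
After op 5 (insert('p')): buffer="plmphmpnsffmpq" (len 14), cursors c4@1 c1@4 c2@7 c3@13, authorship 4.11.22....33.
Authorship (.=original, N=cursor N): 4 . 1 1 . 2 2 . . . . 3 3 .
Index 11: author = 3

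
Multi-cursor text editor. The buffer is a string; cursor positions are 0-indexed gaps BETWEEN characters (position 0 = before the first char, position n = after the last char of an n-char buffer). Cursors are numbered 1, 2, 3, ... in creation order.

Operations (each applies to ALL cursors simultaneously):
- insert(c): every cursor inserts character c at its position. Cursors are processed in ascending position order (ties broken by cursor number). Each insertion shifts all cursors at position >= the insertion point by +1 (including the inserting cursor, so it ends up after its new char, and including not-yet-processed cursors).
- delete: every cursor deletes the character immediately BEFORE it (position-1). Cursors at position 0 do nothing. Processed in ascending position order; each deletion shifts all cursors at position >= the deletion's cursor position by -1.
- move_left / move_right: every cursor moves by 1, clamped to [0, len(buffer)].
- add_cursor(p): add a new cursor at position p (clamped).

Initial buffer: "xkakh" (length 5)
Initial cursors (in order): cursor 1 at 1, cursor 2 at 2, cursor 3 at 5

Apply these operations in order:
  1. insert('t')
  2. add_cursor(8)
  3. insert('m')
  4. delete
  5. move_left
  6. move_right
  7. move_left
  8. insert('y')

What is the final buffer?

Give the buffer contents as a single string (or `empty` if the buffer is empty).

After op 1 (insert('t')): buffer="xtktakht" (len 8), cursors c1@2 c2@4 c3@8, authorship .1.2...3
After op 2 (add_cursor(8)): buffer="xtktakht" (len 8), cursors c1@2 c2@4 c3@8 c4@8, authorship .1.2...3
After op 3 (insert('m')): buffer="xtmktmakhtmm" (len 12), cursors c1@3 c2@6 c3@12 c4@12, authorship .11.22...334
After op 4 (delete): buffer="xtktakht" (len 8), cursors c1@2 c2@4 c3@8 c4@8, authorship .1.2...3
After op 5 (move_left): buffer="xtktakht" (len 8), cursors c1@1 c2@3 c3@7 c4@7, authorship .1.2...3
After op 6 (move_right): buffer="xtktakht" (len 8), cursors c1@2 c2@4 c3@8 c4@8, authorship .1.2...3
After op 7 (move_left): buffer="xtktakht" (len 8), cursors c1@1 c2@3 c3@7 c4@7, authorship .1.2...3
After op 8 (insert('y')): buffer="xytkytakhyyt" (len 12), cursors c1@2 c2@5 c3@11 c4@11, authorship .11.22...343

Answer: xytkytakhyyt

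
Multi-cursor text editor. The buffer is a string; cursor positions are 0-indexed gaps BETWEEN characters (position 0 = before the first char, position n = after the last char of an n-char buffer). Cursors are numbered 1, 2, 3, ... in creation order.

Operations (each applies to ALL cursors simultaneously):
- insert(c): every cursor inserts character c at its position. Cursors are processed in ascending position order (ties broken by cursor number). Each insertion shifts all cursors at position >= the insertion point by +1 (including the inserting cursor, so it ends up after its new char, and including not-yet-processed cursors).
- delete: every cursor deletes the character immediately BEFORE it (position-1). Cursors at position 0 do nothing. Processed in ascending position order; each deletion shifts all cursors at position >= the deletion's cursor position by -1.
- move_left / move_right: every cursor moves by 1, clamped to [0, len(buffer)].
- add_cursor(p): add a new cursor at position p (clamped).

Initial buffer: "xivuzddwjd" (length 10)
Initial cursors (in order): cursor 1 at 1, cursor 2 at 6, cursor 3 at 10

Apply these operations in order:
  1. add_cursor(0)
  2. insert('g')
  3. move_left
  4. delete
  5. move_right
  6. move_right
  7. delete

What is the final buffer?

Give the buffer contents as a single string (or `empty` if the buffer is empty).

After op 1 (add_cursor(0)): buffer="xivuzddwjd" (len 10), cursors c4@0 c1@1 c2@6 c3@10, authorship ..........
After op 2 (insert('g')): buffer="gxgivuzdgdwjdg" (len 14), cursors c4@1 c1@3 c2@9 c3@14, authorship 4.1.....2....3
After op 3 (move_left): buffer="gxgivuzdgdwjdg" (len 14), cursors c4@0 c1@2 c2@8 c3@13, authorship 4.1.....2....3
After op 4 (delete): buffer="ggivuzgdwjg" (len 11), cursors c4@0 c1@1 c2@6 c3@10, authorship 41....2...3
After op 5 (move_right): buffer="ggivuzgdwjg" (len 11), cursors c4@1 c1@2 c2@7 c3@11, authorship 41....2...3
After op 6 (move_right): buffer="ggivuzgdwjg" (len 11), cursors c4@2 c1@3 c2@8 c3@11, authorship 41....2...3
After op 7 (delete): buffer="gvuzgwj" (len 7), cursors c1@1 c4@1 c2@5 c3@7, authorship 4...2..

Answer: gvuzgwj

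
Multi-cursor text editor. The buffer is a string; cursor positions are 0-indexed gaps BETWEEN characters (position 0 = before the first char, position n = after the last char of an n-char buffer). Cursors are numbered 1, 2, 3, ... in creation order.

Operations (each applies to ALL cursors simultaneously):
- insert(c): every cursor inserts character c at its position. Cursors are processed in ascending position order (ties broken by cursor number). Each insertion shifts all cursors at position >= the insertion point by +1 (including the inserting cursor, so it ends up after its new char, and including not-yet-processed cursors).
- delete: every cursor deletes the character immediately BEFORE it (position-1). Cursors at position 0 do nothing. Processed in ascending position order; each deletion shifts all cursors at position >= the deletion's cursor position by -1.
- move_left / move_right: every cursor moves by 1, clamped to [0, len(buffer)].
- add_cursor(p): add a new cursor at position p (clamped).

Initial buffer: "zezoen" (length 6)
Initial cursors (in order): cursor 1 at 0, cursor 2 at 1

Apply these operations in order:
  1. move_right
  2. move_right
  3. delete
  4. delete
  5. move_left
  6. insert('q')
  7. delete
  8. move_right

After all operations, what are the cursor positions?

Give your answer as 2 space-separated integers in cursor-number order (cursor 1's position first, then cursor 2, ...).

Answer: 1 1

Derivation:
After op 1 (move_right): buffer="zezoen" (len 6), cursors c1@1 c2@2, authorship ......
After op 2 (move_right): buffer="zezoen" (len 6), cursors c1@2 c2@3, authorship ......
After op 3 (delete): buffer="zoen" (len 4), cursors c1@1 c2@1, authorship ....
After op 4 (delete): buffer="oen" (len 3), cursors c1@0 c2@0, authorship ...
After op 5 (move_left): buffer="oen" (len 3), cursors c1@0 c2@0, authorship ...
After op 6 (insert('q')): buffer="qqoen" (len 5), cursors c1@2 c2@2, authorship 12...
After op 7 (delete): buffer="oen" (len 3), cursors c1@0 c2@0, authorship ...
After op 8 (move_right): buffer="oen" (len 3), cursors c1@1 c2@1, authorship ...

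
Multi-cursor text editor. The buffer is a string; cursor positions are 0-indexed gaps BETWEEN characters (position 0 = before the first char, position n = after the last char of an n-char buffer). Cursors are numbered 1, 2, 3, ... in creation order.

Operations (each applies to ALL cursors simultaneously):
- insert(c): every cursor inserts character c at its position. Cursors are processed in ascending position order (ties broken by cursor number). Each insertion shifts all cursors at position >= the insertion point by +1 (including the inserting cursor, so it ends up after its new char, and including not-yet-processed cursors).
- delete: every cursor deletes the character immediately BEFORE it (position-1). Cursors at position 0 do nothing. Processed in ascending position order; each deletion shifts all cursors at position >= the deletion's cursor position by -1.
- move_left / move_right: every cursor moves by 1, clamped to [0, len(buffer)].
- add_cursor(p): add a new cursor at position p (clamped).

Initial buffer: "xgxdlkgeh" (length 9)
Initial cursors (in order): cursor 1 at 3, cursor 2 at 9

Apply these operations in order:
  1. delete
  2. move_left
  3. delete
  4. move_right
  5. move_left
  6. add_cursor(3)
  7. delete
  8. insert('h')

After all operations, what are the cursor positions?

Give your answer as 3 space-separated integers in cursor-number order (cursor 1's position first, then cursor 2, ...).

After op 1 (delete): buffer="xgdlkge" (len 7), cursors c1@2 c2@7, authorship .......
After op 2 (move_left): buffer="xgdlkge" (len 7), cursors c1@1 c2@6, authorship .......
After op 3 (delete): buffer="gdlke" (len 5), cursors c1@0 c2@4, authorship .....
After op 4 (move_right): buffer="gdlke" (len 5), cursors c1@1 c2@5, authorship .....
After op 5 (move_left): buffer="gdlke" (len 5), cursors c1@0 c2@4, authorship .....
After op 6 (add_cursor(3)): buffer="gdlke" (len 5), cursors c1@0 c3@3 c2@4, authorship .....
After op 7 (delete): buffer="gde" (len 3), cursors c1@0 c2@2 c3@2, authorship ...
After op 8 (insert('h')): buffer="hgdhhe" (len 6), cursors c1@1 c2@5 c3@5, authorship 1..23.

Answer: 1 5 5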